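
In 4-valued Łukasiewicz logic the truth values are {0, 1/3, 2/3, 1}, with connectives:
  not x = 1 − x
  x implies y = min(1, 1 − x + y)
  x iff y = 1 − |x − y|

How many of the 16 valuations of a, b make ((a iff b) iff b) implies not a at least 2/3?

12

a = 0, b = 0 ↦ 1  ≥
a = 0, b = 1/3 ↦ 1  ≥
a = 0, b = 2/3 ↦ 1  ≥
a = 0, b = 1 ↦ 1  ≥
a = 1/3, b = 0 ↦ 1  ≥
a = 1/3, b = 1/3 ↦ 1  ≥
a = 1/3, b = 2/3 ↦ 2/3  ≥
a = 1/3, b = 1 ↦ 1  ≥
a = 2/3, b = 0 ↦ 2/3  ≥
a = 2/3, b = 1/3 ↦ 2/3  ≥
a = 2/3, b = 2/3 ↦ 2/3  ≥
a = 2/3, b = 1 ↦ 2/3  ≥
a = 1, b = 0 ↦ 0  <
a = 1, b = 1/3 ↦ 0  <
a = 1, b = 2/3 ↦ 0  <
a = 1, b = 1 ↦ 0  <
So 12 of the 16 assignments meet the threshold.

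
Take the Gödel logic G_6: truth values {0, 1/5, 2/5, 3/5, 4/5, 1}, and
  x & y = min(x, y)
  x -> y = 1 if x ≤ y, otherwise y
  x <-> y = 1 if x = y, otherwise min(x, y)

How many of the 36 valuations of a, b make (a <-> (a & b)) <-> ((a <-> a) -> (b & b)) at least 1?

value 1: 21 assignments (counts)
value 4/5: 5 assignments
value 3/5: 4 assignments
value 2/5: 3 assignments
value 1/5: 2 assignments
value 0: 1 assignment
So 21 of the 36 assignments meet the threshold.

21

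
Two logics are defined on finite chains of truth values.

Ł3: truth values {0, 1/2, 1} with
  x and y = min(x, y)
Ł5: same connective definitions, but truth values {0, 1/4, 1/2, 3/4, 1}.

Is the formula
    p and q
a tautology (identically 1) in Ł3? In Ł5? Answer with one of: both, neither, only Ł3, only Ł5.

In Ł3: at p = 0, q = 0 the value is 0 — not a tautology.
In Ł5: at p = 0, q = 0 the value is 0 — not a tautology.

neither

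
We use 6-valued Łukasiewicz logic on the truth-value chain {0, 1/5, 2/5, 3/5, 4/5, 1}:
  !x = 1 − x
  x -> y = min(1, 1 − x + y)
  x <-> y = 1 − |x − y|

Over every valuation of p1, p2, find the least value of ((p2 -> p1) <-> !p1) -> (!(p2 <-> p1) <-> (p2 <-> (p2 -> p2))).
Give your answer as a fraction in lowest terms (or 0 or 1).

Take p1 = 2/5, p2 = 4/5:
p2 -> p1 = 4/5 -> 2/5 = 3/5
!p1 = !2/5 = 3/5
(p2 -> p1) <-> !p1 = 3/5 <-> 3/5 = 1
p2 <-> p1 = 4/5 <-> 2/5 = 3/5
!(p2 <-> p1) = !3/5 = 2/5
p2 -> p2 = 4/5 -> 4/5 = 1
p2 <-> (p2 -> p2) = 4/5 <-> 1 = 4/5
!(p2 <-> p1) <-> (p2 <-> (p2 -> p2)) = 2/5 <-> 4/5 = 3/5
((p2 -> p1) <-> !p1) -> (!(p2 <-> p1) <-> (p2 <-> (p2 -> p2))) = 1 -> 3/5 = 3/5
No assignment yields a value below 3/5, so this is the minimum.

3/5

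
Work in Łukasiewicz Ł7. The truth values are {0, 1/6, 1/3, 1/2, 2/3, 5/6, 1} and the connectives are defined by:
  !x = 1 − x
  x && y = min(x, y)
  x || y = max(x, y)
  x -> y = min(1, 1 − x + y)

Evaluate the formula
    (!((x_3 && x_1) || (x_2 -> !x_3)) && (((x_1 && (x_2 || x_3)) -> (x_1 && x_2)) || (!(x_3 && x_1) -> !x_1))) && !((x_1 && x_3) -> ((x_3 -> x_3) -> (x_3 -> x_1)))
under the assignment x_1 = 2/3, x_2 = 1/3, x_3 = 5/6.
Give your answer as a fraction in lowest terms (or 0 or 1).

x_3 && x_1 = 5/6 && 2/3 = 2/3
!x_3 = !5/6 = 1/6
x_2 -> !x_3 = 1/3 -> 1/6 = 5/6
(x_3 && x_1) || (x_2 -> !x_3) = 2/3 || 5/6 = 5/6
!((x_3 && x_1) || (x_2 -> !x_3)) = !5/6 = 1/6
x_2 || x_3 = 1/3 || 5/6 = 5/6
x_1 && (x_2 || x_3) = 2/3 && 5/6 = 2/3
x_1 && x_2 = 2/3 && 1/3 = 1/3
(x_1 && (x_2 || x_3)) -> (x_1 && x_2) = 2/3 -> 1/3 = 2/3
x_3 && x_1 = 5/6 && 2/3 = 2/3
!(x_3 && x_1) = !2/3 = 1/3
!x_1 = !2/3 = 1/3
!(x_3 && x_1) -> !x_1 = 1/3 -> 1/3 = 1
((x_1 && (x_2 || x_3)) -> (x_1 && x_2)) || (!(x_3 && x_1) -> !x_1) = 2/3 || 1 = 1
!((x_3 && x_1) || (x_2 -> !x_3)) && (((x_1 && (x_2 || x_3)) -> (x_1 && x_2)) || (!(x_3 && x_1) -> !x_1)) = 1/6 && 1 = 1/6
x_1 && x_3 = 2/3 && 5/6 = 2/3
x_3 -> x_3 = 5/6 -> 5/6 = 1
x_3 -> x_1 = 5/6 -> 2/3 = 5/6
(x_3 -> x_3) -> (x_3 -> x_1) = 1 -> 5/6 = 5/6
(x_1 && x_3) -> ((x_3 -> x_3) -> (x_3 -> x_1)) = 2/3 -> 5/6 = 1
!((x_1 && x_3) -> ((x_3 -> x_3) -> (x_3 -> x_1))) = !1 = 0
(!((x_3 && x_1) || (x_2 -> !x_3)) && (((x_1 && (x_2 || x_3)) -> (x_1 && x_2)) || (!(x_3 && x_1) -> !x_1))) && !((x_1 && x_3) -> ((x_3 -> x_3) -> (x_3 -> x_1))) = 1/6 && 0 = 0

0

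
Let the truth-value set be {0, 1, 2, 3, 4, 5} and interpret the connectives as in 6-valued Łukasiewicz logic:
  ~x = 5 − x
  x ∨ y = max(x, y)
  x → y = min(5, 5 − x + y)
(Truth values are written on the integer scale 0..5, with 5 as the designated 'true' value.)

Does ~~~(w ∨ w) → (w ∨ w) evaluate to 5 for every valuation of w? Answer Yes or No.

Counterexample: take w = 0.
w ∨ w = 0 ∨ 0 = 0
~(w ∨ w) = ~0 = 5
~~(w ∨ w) = ~5 = 0
~~~(w ∨ w) = ~0 = 5
~~~(w ∨ w) → (w ∨ w) = 5 → 0 = 0
This gives 0 ≠ 5.

No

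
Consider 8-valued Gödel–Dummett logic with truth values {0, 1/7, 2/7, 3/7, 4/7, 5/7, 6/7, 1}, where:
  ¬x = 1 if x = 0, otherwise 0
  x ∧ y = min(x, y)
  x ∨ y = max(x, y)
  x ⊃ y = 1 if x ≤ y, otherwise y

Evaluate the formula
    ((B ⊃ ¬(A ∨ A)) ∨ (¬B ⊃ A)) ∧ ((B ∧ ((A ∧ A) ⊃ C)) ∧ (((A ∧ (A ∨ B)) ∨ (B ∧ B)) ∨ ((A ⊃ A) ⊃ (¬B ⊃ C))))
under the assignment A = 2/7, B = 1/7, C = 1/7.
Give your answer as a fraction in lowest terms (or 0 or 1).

A ∨ A = 2/7 ∨ 2/7 = 2/7
¬(A ∨ A) = ¬2/7 = 0
B ⊃ ¬(A ∨ A) = 1/7 ⊃ 0 = 0
¬B = ¬1/7 = 0
¬B ⊃ A = 0 ⊃ 2/7 = 1
(B ⊃ ¬(A ∨ A)) ∨ (¬B ⊃ A) = 0 ∨ 1 = 1
A ∧ A = 2/7 ∧ 2/7 = 2/7
(A ∧ A) ⊃ C = 2/7 ⊃ 1/7 = 1/7
B ∧ ((A ∧ A) ⊃ C) = 1/7 ∧ 1/7 = 1/7
A ∨ B = 2/7 ∨ 1/7 = 2/7
A ∧ (A ∨ B) = 2/7 ∧ 2/7 = 2/7
B ∧ B = 1/7 ∧ 1/7 = 1/7
(A ∧ (A ∨ B)) ∨ (B ∧ B) = 2/7 ∨ 1/7 = 2/7
A ⊃ A = 2/7 ⊃ 2/7 = 1
¬B = ¬1/7 = 0
¬B ⊃ C = 0 ⊃ 1/7 = 1
(A ⊃ A) ⊃ (¬B ⊃ C) = 1 ⊃ 1 = 1
((A ∧ (A ∨ B)) ∨ (B ∧ B)) ∨ ((A ⊃ A) ⊃ (¬B ⊃ C)) = 2/7 ∨ 1 = 1
(B ∧ ((A ∧ A) ⊃ C)) ∧ (((A ∧ (A ∨ B)) ∨ (B ∧ B)) ∨ ((A ⊃ A) ⊃ (¬B ⊃ C))) = 1/7 ∧ 1 = 1/7
((B ⊃ ¬(A ∨ A)) ∨ (¬B ⊃ A)) ∧ ((B ∧ ((A ∧ A) ⊃ C)) ∧ (((A ∧ (A ∨ B)) ∨ (B ∧ B)) ∨ ((A ⊃ A) ⊃ (¬B ⊃ C)))) = 1 ∧ 1/7 = 1/7

1/7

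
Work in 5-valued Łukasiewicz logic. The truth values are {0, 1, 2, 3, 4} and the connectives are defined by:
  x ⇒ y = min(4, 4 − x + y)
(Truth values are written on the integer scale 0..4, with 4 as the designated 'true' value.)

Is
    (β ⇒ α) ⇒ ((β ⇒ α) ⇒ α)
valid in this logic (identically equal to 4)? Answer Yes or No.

No

Counterexample: take α = 0, β = 0.
β ⇒ α = 0 ⇒ 0 = 4
β ⇒ α = 0 ⇒ 0 = 4
(β ⇒ α) ⇒ α = 4 ⇒ 0 = 0
(β ⇒ α) ⇒ ((β ⇒ α) ⇒ α) = 4 ⇒ 0 = 0
This gives 0 ≠ 4.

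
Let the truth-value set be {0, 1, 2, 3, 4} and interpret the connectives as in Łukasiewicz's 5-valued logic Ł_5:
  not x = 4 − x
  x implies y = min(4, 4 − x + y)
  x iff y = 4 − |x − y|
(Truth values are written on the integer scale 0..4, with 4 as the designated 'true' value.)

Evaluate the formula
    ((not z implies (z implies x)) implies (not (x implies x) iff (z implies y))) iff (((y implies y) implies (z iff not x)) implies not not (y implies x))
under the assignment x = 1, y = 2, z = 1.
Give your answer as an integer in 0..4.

0

not z = not 1 = 3
z implies x = 1 implies 1 = 4
not z implies (z implies x) = 3 implies 4 = 4
x implies x = 1 implies 1 = 4
not (x implies x) = not 4 = 0
z implies y = 1 implies 2 = 4
not (x implies x) iff (z implies y) = 0 iff 4 = 0
(not z implies (z implies x)) implies (not (x implies x) iff (z implies y)) = 4 implies 0 = 0
y implies y = 2 implies 2 = 4
not x = not 1 = 3
z iff not x = 1 iff 3 = 2
(y implies y) implies (z iff not x) = 4 implies 2 = 2
y implies x = 2 implies 1 = 3
not (y implies x) = not 3 = 1
not not (y implies x) = not 1 = 3
((y implies y) implies (z iff not x)) implies not not (y implies x) = 2 implies 3 = 4
((not z implies (z implies x)) implies (not (x implies x) iff (z implies y))) iff (((y implies y) implies (z iff not x)) implies not not (y implies x)) = 0 iff 4 = 0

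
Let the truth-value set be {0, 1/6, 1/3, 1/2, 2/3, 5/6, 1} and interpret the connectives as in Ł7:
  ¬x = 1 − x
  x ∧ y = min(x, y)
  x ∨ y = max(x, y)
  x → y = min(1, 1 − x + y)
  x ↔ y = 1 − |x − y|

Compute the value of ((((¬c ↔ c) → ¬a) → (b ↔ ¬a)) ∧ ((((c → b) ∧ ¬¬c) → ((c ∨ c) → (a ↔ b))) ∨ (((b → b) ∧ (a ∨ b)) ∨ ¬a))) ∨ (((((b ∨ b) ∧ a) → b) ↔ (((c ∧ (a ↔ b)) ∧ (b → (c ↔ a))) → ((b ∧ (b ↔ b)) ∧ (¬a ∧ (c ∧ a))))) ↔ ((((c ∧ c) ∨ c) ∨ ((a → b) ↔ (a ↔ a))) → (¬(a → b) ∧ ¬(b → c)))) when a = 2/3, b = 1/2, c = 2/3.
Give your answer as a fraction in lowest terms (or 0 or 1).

¬c = ¬2/3 = 1/3
¬c ↔ c = 1/3 ↔ 2/3 = 2/3
¬a = ¬2/3 = 1/3
(¬c ↔ c) → ¬a = 2/3 → 1/3 = 2/3
¬a = ¬2/3 = 1/3
b ↔ ¬a = 1/2 ↔ 1/3 = 5/6
((¬c ↔ c) → ¬a) → (b ↔ ¬a) = 2/3 → 5/6 = 1
c → b = 2/3 → 1/2 = 5/6
¬c = ¬2/3 = 1/3
¬¬c = ¬1/3 = 2/3
(c → b) ∧ ¬¬c = 5/6 ∧ 2/3 = 2/3
c ∨ c = 2/3 ∨ 2/3 = 2/3
a ↔ b = 2/3 ↔ 1/2 = 5/6
(c ∨ c) → (a ↔ b) = 2/3 → 5/6 = 1
((c → b) ∧ ¬¬c) → ((c ∨ c) → (a ↔ b)) = 2/3 → 1 = 1
b → b = 1/2 → 1/2 = 1
a ∨ b = 2/3 ∨ 1/2 = 2/3
(b → b) ∧ (a ∨ b) = 1 ∧ 2/3 = 2/3
¬a = ¬2/3 = 1/3
((b → b) ∧ (a ∨ b)) ∨ ¬a = 2/3 ∨ 1/3 = 2/3
(((c → b) ∧ ¬¬c) → ((c ∨ c) → (a ↔ b))) ∨ (((b → b) ∧ (a ∨ b)) ∨ ¬a) = 1 ∨ 2/3 = 1
(((¬c ↔ c) → ¬a) → (b ↔ ¬a)) ∧ ((((c → b) ∧ ¬¬c) → ((c ∨ c) → (a ↔ b))) ∨ (((b → b) ∧ (a ∨ b)) ∨ ¬a)) = 1 ∧ 1 = 1
b ∨ b = 1/2 ∨ 1/2 = 1/2
(b ∨ b) ∧ a = 1/2 ∧ 2/3 = 1/2
((b ∨ b) ∧ a) → b = 1/2 → 1/2 = 1
a ↔ b = 2/3 ↔ 1/2 = 5/6
c ∧ (a ↔ b) = 2/3 ∧ 5/6 = 2/3
c ↔ a = 2/3 ↔ 2/3 = 1
b → (c ↔ a) = 1/2 → 1 = 1
(c ∧ (a ↔ b)) ∧ (b → (c ↔ a)) = 2/3 ∧ 1 = 2/3
b ↔ b = 1/2 ↔ 1/2 = 1
b ∧ (b ↔ b) = 1/2 ∧ 1 = 1/2
¬a = ¬2/3 = 1/3
c ∧ a = 2/3 ∧ 2/3 = 2/3
¬a ∧ (c ∧ a) = 1/3 ∧ 2/3 = 1/3
(b ∧ (b ↔ b)) ∧ (¬a ∧ (c ∧ a)) = 1/2 ∧ 1/3 = 1/3
((c ∧ (a ↔ b)) ∧ (b → (c ↔ a))) → ((b ∧ (b ↔ b)) ∧ (¬a ∧ (c ∧ a))) = 2/3 → 1/3 = 2/3
(((b ∨ b) ∧ a) → b) ↔ (((c ∧ (a ↔ b)) ∧ (b → (c ↔ a))) → ((b ∧ (b ↔ b)) ∧ (¬a ∧ (c ∧ a)))) = 1 ↔ 2/3 = 2/3
c ∧ c = 2/3 ∧ 2/3 = 2/3
(c ∧ c) ∨ c = 2/3 ∨ 2/3 = 2/3
a → b = 2/3 → 1/2 = 5/6
a ↔ a = 2/3 ↔ 2/3 = 1
(a → b) ↔ (a ↔ a) = 5/6 ↔ 1 = 5/6
((c ∧ c) ∨ c) ∨ ((a → b) ↔ (a ↔ a)) = 2/3 ∨ 5/6 = 5/6
a → b = 2/3 → 1/2 = 5/6
¬(a → b) = ¬5/6 = 1/6
b → c = 1/2 → 2/3 = 1
¬(b → c) = ¬1 = 0
¬(a → b) ∧ ¬(b → c) = 1/6 ∧ 0 = 0
(((c ∧ c) ∨ c) ∨ ((a → b) ↔ (a ↔ a))) → (¬(a → b) ∧ ¬(b → c)) = 5/6 → 0 = 1/6
((((b ∨ b) ∧ a) → b) ↔ (((c ∧ (a ↔ b)) ∧ (b → (c ↔ a))) → ((b ∧ (b ↔ b)) ∧ (¬a ∧ (c ∧ a))))) ↔ ((((c ∧ c) ∨ c) ∨ ((a → b) ↔ (a ↔ a))) → (¬(a → b) ∧ ¬(b → c))) = 2/3 ↔ 1/6 = 1/2
((((¬c ↔ c) → ¬a) → (b ↔ ¬a)) ∧ ((((c → b) ∧ ¬¬c) → ((c ∨ c) → (a ↔ b))) ∨ (((b → b) ∧ (a ∨ b)) ∨ ¬a))) ∨ (((((b ∨ b) ∧ a) → b) ↔ (((c ∧ (a ↔ b)) ∧ (b → (c ↔ a))) → ((b ∧ (b ↔ b)) ∧ (¬a ∧ (c ∧ a))))) ↔ ((((c ∧ c) ∨ c) ∨ ((a → b) ↔ (a ↔ a))) → (¬(a → b) ∧ ¬(b → c)))) = 1 ∨ 1/2 = 1

1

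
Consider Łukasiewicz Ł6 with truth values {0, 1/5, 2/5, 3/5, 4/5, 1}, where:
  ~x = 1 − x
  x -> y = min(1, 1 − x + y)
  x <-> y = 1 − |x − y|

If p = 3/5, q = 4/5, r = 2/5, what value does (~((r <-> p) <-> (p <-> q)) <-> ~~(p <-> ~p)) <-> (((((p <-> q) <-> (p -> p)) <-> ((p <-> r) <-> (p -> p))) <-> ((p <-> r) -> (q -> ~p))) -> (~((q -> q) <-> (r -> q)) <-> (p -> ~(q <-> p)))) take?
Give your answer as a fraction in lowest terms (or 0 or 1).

3/5

r <-> p = 2/5 <-> 3/5 = 4/5
p <-> q = 3/5 <-> 4/5 = 4/5
(r <-> p) <-> (p <-> q) = 4/5 <-> 4/5 = 1
~((r <-> p) <-> (p <-> q)) = ~1 = 0
~p = ~3/5 = 2/5
p <-> ~p = 3/5 <-> 2/5 = 4/5
~(p <-> ~p) = ~4/5 = 1/5
~~(p <-> ~p) = ~1/5 = 4/5
~((r <-> p) <-> (p <-> q)) <-> ~~(p <-> ~p) = 0 <-> 4/5 = 1/5
p <-> q = 3/5 <-> 4/5 = 4/5
p -> p = 3/5 -> 3/5 = 1
(p <-> q) <-> (p -> p) = 4/5 <-> 1 = 4/5
p <-> r = 3/5 <-> 2/5 = 4/5
p -> p = 3/5 -> 3/5 = 1
(p <-> r) <-> (p -> p) = 4/5 <-> 1 = 4/5
((p <-> q) <-> (p -> p)) <-> ((p <-> r) <-> (p -> p)) = 4/5 <-> 4/5 = 1
p <-> r = 3/5 <-> 2/5 = 4/5
~p = ~3/5 = 2/5
q -> ~p = 4/5 -> 2/5 = 3/5
(p <-> r) -> (q -> ~p) = 4/5 -> 3/5 = 4/5
(((p <-> q) <-> (p -> p)) <-> ((p <-> r) <-> (p -> p))) <-> ((p <-> r) -> (q -> ~p)) = 1 <-> 4/5 = 4/5
q -> q = 4/5 -> 4/5 = 1
r -> q = 2/5 -> 4/5 = 1
(q -> q) <-> (r -> q) = 1 <-> 1 = 1
~((q -> q) <-> (r -> q)) = ~1 = 0
q <-> p = 4/5 <-> 3/5 = 4/5
~(q <-> p) = ~4/5 = 1/5
p -> ~(q <-> p) = 3/5 -> 1/5 = 3/5
~((q -> q) <-> (r -> q)) <-> (p -> ~(q <-> p)) = 0 <-> 3/5 = 2/5
((((p <-> q) <-> (p -> p)) <-> ((p <-> r) <-> (p -> p))) <-> ((p <-> r) -> (q -> ~p))) -> (~((q -> q) <-> (r -> q)) <-> (p -> ~(q <-> p))) = 4/5 -> 2/5 = 3/5
(~((r <-> p) <-> (p <-> q)) <-> ~~(p <-> ~p)) <-> (((((p <-> q) <-> (p -> p)) <-> ((p <-> r) <-> (p -> p))) <-> ((p <-> r) -> (q -> ~p))) -> (~((q -> q) <-> (r -> q)) <-> (p -> ~(q <-> p)))) = 1/5 <-> 3/5 = 3/5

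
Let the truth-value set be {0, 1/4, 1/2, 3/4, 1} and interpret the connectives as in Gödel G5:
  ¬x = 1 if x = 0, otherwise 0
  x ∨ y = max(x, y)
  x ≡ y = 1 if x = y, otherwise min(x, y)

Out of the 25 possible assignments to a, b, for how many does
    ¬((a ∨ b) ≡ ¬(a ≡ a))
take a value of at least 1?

24

value 1: 24 assignments (counts)
value 0: 1 assignment
So 24 of the 25 assignments meet the threshold.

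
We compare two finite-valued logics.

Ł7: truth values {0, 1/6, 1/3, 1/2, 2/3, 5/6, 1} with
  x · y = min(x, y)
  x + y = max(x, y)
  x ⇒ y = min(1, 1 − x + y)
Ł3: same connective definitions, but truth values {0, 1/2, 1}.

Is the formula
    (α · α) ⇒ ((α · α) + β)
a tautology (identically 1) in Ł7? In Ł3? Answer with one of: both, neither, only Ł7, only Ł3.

both

In Ł7: every assignment gives 1 — tautology.
In Ł3: every assignment gives 1 — tautology.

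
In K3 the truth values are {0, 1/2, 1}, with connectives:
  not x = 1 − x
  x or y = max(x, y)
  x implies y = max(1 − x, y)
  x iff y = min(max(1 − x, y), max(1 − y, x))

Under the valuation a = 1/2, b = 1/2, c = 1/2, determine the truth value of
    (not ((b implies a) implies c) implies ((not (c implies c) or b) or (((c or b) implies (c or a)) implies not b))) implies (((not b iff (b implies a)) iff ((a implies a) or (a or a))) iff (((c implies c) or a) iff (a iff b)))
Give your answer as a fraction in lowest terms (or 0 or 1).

b implies a = 1/2 implies 1/2 = 1/2
(b implies a) implies c = 1/2 implies 1/2 = 1/2
not ((b implies a) implies c) = not 1/2 = 1/2
c implies c = 1/2 implies 1/2 = 1/2
not (c implies c) = not 1/2 = 1/2
not (c implies c) or b = 1/2 or 1/2 = 1/2
c or b = 1/2 or 1/2 = 1/2
c or a = 1/2 or 1/2 = 1/2
(c or b) implies (c or a) = 1/2 implies 1/2 = 1/2
not b = not 1/2 = 1/2
((c or b) implies (c or a)) implies not b = 1/2 implies 1/2 = 1/2
(not (c implies c) or b) or (((c or b) implies (c or a)) implies not b) = 1/2 or 1/2 = 1/2
not ((b implies a) implies c) implies ((not (c implies c) or b) or (((c or b) implies (c or a)) implies not b)) = 1/2 implies 1/2 = 1/2
not b = not 1/2 = 1/2
b implies a = 1/2 implies 1/2 = 1/2
not b iff (b implies a) = 1/2 iff 1/2 = 1/2
a implies a = 1/2 implies 1/2 = 1/2
a or a = 1/2 or 1/2 = 1/2
(a implies a) or (a or a) = 1/2 or 1/2 = 1/2
(not b iff (b implies a)) iff ((a implies a) or (a or a)) = 1/2 iff 1/2 = 1/2
c implies c = 1/2 implies 1/2 = 1/2
(c implies c) or a = 1/2 or 1/2 = 1/2
a iff b = 1/2 iff 1/2 = 1/2
((c implies c) or a) iff (a iff b) = 1/2 iff 1/2 = 1/2
((not b iff (b implies a)) iff ((a implies a) or (a or a))) iff (((c implies c) or a) iff (a iff b)) = 1/2 iff 1/2 = 1/2
(not ((b implies a) implies c) implies ((not (c implies c) or b) or (((c or b) implies (c or a)) implies not b))) implies (((not b iff (b implies a)) iff ((a implies a) or (a or a))) iff (((c implies c) or a) iff (a iff b))) = 1/2 implies 1/2 = 1/2

1/2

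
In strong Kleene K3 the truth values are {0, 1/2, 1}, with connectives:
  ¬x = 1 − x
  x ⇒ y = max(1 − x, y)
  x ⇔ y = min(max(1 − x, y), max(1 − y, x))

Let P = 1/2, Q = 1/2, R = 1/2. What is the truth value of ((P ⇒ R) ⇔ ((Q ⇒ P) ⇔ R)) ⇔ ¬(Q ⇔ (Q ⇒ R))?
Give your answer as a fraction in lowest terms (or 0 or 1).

1/2

P ⇒ R = 1/2 ⇒ 1/2 = 1/2
Q ⇒ P = 1/2 ⇒ 1/2 = 1/2
(Q ⇒ P) ⇔ R = 1/2 ⇔ 1/2 = 1/2
(P ⇒ R) ⇔ ((Q ⇒ P) ⇔ R) = 1/2 ⇔ 1/2 = 1/2
Q ⇒ R = 1/2 ⇒ 1/2 = 1/2
Q ⇔ (Q ⇒ R) = 1/2 ⇔ 1/2 = 1/2
¬(Q ⇔ (Q ⇒ R)) = ¬1/2 = 1/2
((P ⇒ R) ⇔ ((Q ⇒ P) ⇔ R)) ⇔ ¬(Q ⇔ (Q ⇒ R)) = 1/2 ⇔ 1/2 = 1/2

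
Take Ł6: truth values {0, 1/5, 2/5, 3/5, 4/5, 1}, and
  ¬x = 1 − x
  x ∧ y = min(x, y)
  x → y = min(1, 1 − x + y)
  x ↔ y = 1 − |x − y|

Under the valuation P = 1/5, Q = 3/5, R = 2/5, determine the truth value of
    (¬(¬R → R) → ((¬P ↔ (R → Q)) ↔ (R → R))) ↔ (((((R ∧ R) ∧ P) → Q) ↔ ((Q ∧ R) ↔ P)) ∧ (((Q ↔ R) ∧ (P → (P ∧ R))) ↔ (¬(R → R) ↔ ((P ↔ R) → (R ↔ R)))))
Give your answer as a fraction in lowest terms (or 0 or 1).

¬R = ¬2/5 = 3/5
¬R → R = 3/5 → 2/5 = 4/5
¬(¬R → R) = ¬4/5 = 1/5
¬P = ¬1/5 = 4/5
R → Q = 2/5 → 3/5 = 1
¬P ↔ (R → Q) = 4/5 ↔ 1 = 4/5
R → R = 2/5 → 2/5 = 1
(¬P ↔ (R → Q)) ↔ (R → R) = 4/5 ↔ 1 = 4/5
¬(¬R → R) → ((¬P ↔ (R → Q)) ↔ (R → R)) = 1/5 → 4/5 = 1
R ∧ R = 2/5 ∧ 2/5 = 2/5
(R ∧ R) ∧ P = 2/5 ∧ 1/5 = 1/5
((R ∧ R) ∧ P) → Q = 1/5 → 3/5 = 1
Q ∧ R = 3/5 ∧ 2/5 = 2/5
(Q ∧ R) ↔ P = 2/5 ↔ 1/5 = 4/5
(((R ∧ R) ∧ P) → Q) ↔ ((Q ∧ R) ↔ P) = 1 ↔ 4/5 = 4/5
Q ↔ R = 3/5 ↔ 2/5 = 4/5
P ∧ R = 1/5 ∧ 2/5 = 1/5
P → (P ∧ R) = 1/5 → 1/5 = 1
(Q ↔ R) ∧ (P → (P ∧ R)) = 4/5 ∧ 1 = 4/5
R → R = 2/5 → 2/5 = 1
¬(R → R) = ¬1 = 0
P ↔ R = 1/5 ↔ 2/5 = 4/5
R ↔ R = 2/5 ↔ 2/5 = 1
(P ↔ R) → (R ↔ R) = 4/5 → 1 = 1
¬(R → R) ↔ ((P ↔ R) → (R ↔ R)) = 0 ↔ 1 = 0
((Q ↔ R) ∧ (P → (P ∧ R))) ↔ (¬(R → R) ↔ ((P ↔ R) → (R ↔ R))) = 4/5 ↔ 0 = 1/5
((((R ∧ R) ∧ P) → Q) ↔ ((Q ∧ R) ↔ P)) ∧ (((Q ↔ R) ∧ (P → (P ∧ R))) ↔ (¬(R → R) ↔ ((P ↔ R) → (R ↔ R)))) = 4/5 ∧ 1/5 = 1/5
(¬(¬R → R) → ((¬P ↔ (R → Q)) ↔ (R → R))) ↔ (((((R ∧ R) ∧ P) → Q) ↔ ((Q ∧ R) ↔ P)) ∧ (((Q ↔ R) ∧ (P → (P ∧ R))) ↔ (¬(R → R) ↔ ((P ↔ R) → (R ↔ R))))) = 1 ↔ 1/5 = 1/5

1/5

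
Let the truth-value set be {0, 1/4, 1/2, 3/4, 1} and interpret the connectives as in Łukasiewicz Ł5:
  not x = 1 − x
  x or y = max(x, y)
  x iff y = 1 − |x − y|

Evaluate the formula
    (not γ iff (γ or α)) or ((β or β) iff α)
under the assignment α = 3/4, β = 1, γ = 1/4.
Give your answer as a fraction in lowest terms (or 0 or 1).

not γ = not 1/4 = 3/4
γ or α = 1/4 or 3/4 = 3/4
not γ iff (γ or α) = 3/4 iff 3/4 = 1
β or β = 1 or 1 = 1
(β or β) iff α = 1 iff 3/4 = 3/4
(not γ iff (γ or α)) or ((β or β) iff α) = 1 or 3/4 = 1

1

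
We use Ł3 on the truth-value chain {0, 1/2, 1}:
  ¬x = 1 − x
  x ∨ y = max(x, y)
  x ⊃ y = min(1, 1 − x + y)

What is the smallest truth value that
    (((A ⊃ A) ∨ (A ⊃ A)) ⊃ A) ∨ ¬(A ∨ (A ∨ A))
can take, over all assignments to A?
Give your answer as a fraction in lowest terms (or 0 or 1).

Take A = 1/2:
A ⊃ A = 1/2 ⊃ 1/2 = 1
A ⊃ A = 1/2 ⊃ 1/2 = 1
(A ⊃ A) ∨ (A ⊃ A) = 1 ∨ 1 = 1
((A ⊃ A) ∨ (A ⊃ A)) ⊃ A = 1 ⊃ 1/2 = 1/2
A ∨ A = 1/2 ∨ 1/2 = 1/2
A ∨ (A ∨ A) = 1/2 ∨ 1/2 = 1/2
¬(A ∨ (A ∨ A)) = ¬1/2 = 1/2
(((A ⊃ A) ∨ (A ⊃ A)) ⊃ A) ∨ ¬(A ∨ (A ∨ A)) = 1/2 ∨ 1/2 = 1/2
No assignment yields a value below 1/2, so this is the minimum.

1/2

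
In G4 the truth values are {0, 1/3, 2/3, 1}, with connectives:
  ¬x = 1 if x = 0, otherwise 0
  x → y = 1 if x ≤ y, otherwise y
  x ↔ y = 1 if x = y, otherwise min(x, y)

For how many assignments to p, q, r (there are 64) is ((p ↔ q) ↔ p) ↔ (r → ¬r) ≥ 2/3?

21

value 1: 19 assignments (counts)
value 2/3: 2 assignments (counts)
value 1/3: 3 assignments
value 0: 40 assignments
So 21 of the 64 assignments meet the threshold.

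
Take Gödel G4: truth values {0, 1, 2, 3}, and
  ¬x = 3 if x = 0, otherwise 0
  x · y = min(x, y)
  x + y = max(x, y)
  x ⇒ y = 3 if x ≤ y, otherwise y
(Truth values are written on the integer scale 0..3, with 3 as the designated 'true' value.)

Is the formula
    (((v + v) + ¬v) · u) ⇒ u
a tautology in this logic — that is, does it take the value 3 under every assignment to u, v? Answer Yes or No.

u = 0, v = 0 ↦ 3
u = 0, v = 1 ↦ 3
u = 0, v = 2 ↦ 3
u = 0, v = 3 ↦ 3
u = 1, v = 0 ↦ 3
u = 1, v = 1 ↦ 3
u = 1, v = 2 ↦ 3
u = 1, v = 3 ↦ 3
u = 2, v = 0 ↦ 3
u = 2, v = 1 ↦ 3
u = 2, v = 2 ↦ 3
u = 2, v = 3 ↦ 3
u = 3, v = 0 ↦ 3
u = 3, v = 1 ↦ 3
u = 3, v = 2 ↦ 3
u = 3, v = 3 ↦ 3
Every assignment gives a value ≥ 3.

Yes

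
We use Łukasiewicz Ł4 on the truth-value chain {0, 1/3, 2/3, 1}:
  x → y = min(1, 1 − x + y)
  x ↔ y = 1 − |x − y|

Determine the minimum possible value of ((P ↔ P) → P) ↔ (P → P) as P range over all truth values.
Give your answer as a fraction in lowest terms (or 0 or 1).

Take P = 0:
P ↔ P = 0 ↔ 0 = 1
(P ↔ P) → P = 1 → 0 = 0
P → P = 0 → 0 = 1
((P ↔ P) → P) ↔ (P → P) = 0 ↔ 1 = 0
No assignment yields a value below 0, so this is the minimum.

0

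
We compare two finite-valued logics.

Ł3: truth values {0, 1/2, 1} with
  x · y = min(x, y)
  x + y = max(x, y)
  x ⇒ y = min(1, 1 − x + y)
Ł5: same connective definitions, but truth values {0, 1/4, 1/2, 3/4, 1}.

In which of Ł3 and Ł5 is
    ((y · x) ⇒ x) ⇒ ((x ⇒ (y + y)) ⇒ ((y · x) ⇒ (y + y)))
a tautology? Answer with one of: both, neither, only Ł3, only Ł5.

In Ł3: every assignment gives 1 — tautology.
In Ł5: every assignment gives 1 — tautology.

both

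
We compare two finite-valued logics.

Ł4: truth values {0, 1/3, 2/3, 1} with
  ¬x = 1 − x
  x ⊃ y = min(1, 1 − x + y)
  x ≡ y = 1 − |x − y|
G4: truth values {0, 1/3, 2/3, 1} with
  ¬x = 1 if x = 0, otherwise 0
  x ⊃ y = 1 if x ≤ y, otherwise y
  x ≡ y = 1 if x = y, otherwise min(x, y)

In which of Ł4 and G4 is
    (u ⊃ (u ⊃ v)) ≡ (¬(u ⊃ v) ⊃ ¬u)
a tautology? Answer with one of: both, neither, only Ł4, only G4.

only Ł4

In Ł4: every assignment gives 1 — tautology.
In G4: at u = 2/3, v = 1/3 the value is 1/3 — not a tautology.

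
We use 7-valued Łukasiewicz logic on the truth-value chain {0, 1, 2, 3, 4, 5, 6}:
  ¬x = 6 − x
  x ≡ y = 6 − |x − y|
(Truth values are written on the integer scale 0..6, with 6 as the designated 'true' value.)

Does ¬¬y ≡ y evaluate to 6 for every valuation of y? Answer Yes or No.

Yes

y = 0 ↦ 6
y = 1 ↦ 6
y = 2 ↦ 6
y = 3 ↦ 6
y = 4 ↦ 6
y = 5 ↦ 6
y = 6 ↦ 6
Every assignment gives a value ≥ 6.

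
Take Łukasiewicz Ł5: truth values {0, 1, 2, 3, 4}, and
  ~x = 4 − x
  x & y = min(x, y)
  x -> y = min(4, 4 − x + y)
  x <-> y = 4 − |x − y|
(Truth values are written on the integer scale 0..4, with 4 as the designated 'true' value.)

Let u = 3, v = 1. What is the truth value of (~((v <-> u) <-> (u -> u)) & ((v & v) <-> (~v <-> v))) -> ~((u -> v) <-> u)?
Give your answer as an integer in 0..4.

v <-> u = 1 <-> 3 = 2
u -> u = 3 -> 3 = 4
(v <-> u) <-> (u -> u) = 2 <-> 4 = 2
~((v <-> u) <-> (u -> u)) = ~2 = 2
v & v = 1 & 1 = 1
~v = ~1 = 3
~v <-> v = 3 <-> 1 = 2
(v & v) <-> (~v <-> v) = 1 <-> 2 = 3
~((v <-> u) <-> (u -> u)) & ((v & v) <-> (~v <-> v)) = 2 & 3 = 2
u -> v = 3 -> 1 = 2
(u -> v) <-> u = 2 <-> 3 = 3
~((u -> v) <-> u) = ~3 = 1
(~((v <-> u) <-> (u -> u)) & ((v & v) <-> (~v <-> v))) -> ~((u -> v) <-> u) = 2 -> 1 = 3

3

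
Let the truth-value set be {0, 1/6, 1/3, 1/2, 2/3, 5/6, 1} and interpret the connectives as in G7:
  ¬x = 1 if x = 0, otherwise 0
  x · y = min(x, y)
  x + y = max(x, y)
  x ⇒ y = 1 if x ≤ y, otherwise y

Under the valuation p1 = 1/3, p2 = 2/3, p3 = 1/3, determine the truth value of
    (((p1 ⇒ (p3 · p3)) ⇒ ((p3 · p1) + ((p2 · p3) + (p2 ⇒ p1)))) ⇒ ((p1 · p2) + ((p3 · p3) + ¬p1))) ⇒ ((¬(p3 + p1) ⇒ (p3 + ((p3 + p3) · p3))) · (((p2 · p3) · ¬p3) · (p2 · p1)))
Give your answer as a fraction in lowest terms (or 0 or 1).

p3 · p3 = 1/3 · 1/3 = 1/3
p1 ⇒ (p3 · p3) = 1/3 ⇒ 1/3 = 1
p3 · p1 = 1/3 · 1/3 = 1/3
p2 · p3 = 2/3 · 1/3 = 1/3
p2 ⇒ p1 = 2/3 ⇒ 1/3 = 1/3
(p2 · p3) + (p2 ⇒ p1) = 1/3 + 1/3 = 1/3
(p3 · p1) + ((p2 · p3) + (p2 ⇒ p1)) = 1/3 + 1/3 = 1/3
(p1 ⇒ (p3 · p3)) ⇒ ((p3 · p1) + ((p2 · p3) + (p2 ⇒ p1))) = 1 ⇒ 1/3 = 1/3
p1 · p2 = 1/3 · 2/3 = 1/3
p3 · p3 = 1/3 · 1/3 = 1/3
¬p1 = ¬1/3 = 0
(p3 · p3) + ¬p1 = 1/3 + 0 = 1/3
(p1 · p2) + ((p3 · p3) + ¬p1) = 1/3 + 1/3 = 1/3
((p1 ⇒ (p3 · p3)) ⇒ ((p3 · p1) + ((p2 · p3) + (p2 ⇒ p1)))) ⇒ ((p1 · p2) + ((p3 · p3) + ¬p1)) = 1/3 ⇒ 1/3 = 1
p3 + p1 = 1/3 + 1/3 = 1/3
¬(p3 + p1) = ¬1/3 = 0
p3 + p3 = 1/3 + 1/3 = 1/3
(p3 + p3) · p3 = 1/3 · 1/3 = 1/3
p3 + ((p3 + p3) · p3) = 1/3 + 1/3 = 1/3
¬(p3 + p1) ⇒ (p3 + ((p3 + p3) · p3)) = 0 ⇒ 1/3 = 1
p2 · p3 = 2/3 · 1/3 = 1/3
¬p3 = ¬1/3 = 0
(p2 · p3) · ¬p3 = 1/3 · 0 = 0
p2 · p1 = 2/3 · 1/3 = 1/3
((p2 · p3) · ¬p3) · (p2 · p1) = 0 · 1/3 = 0
(¬(p3 + p1) ⇒ (p3 + ((p3 + p3) · p3))) · (((p2 · p3) · ¬p3) · (p2 · p1)) = 1 · 0 = 0
(((p1 ⇒ (p3 · p3)) ⇒ ((p3 · p1) + ((p2 · p3) + (p2 ⇒ p1)))) ⇒ ((p1 · p2) + ((p3 · p3) + ¬p1))) ⇒ ((¬(p3 + p1) ⇒ (p3 + ((p3 + p3) · p3))) · (((p2 · p3) · ¬p3) · (p2 · p1))) = 1 ⇒ 0 = 0

0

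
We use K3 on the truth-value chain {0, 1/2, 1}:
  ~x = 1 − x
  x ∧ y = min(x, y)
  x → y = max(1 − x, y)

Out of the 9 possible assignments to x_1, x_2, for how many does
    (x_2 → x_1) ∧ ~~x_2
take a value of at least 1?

x_1 = 0, x_2 = 0 ↦ 0  <
x_1 = 0, x_2 = 1/2 ↦ 1/2  <
x_1 = 0, x_2 = 1 ↦ 0  <
x_1 = 1/2, x_2 = 0 ↦ 0  <
x_1 = 1/2, x_2 = 1/2 ↦ 1/2  <
x_1 = 1/2, x_2 = 1 ↦ 1/2  <
x_1 = 1, x_2 = 0 ↦ 0  <
x_1 = 1, x_2 = 1/2 ↦ 1/2  <
x_1 = 1, x_2 = 1 ↦ 1  ≥
So 1 of the 9 assignments meets the threshold.

1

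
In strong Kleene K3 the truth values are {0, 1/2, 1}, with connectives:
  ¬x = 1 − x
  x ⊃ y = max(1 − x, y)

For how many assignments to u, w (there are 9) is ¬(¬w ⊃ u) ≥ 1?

u = 0, w = 0 ↦ 1  ≥
u = 0, w = 1/2 ↦ 1/2  <
u = 0, w = 1 ↦ 0  <
u = 1/2, w = 0 ↦ 1/2  <
u = 1/2, w = 1/2 ↦ 1/2  <
u = 1/2, w = 1 ↦ 0  <
u = 1, w = 0 ↦ 0  <
u = 1, w = 1/2 ↦ 0  <
u = 1, w = 1 ↦ 0  <
So 1 of the 9 assignments meets the threshold.

1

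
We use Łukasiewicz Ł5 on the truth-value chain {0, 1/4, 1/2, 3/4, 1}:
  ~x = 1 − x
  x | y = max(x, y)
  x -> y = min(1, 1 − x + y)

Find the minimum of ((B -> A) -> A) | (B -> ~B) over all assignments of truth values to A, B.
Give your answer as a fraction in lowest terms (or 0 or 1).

3/4

Take A = 0, B = 3/4:
B -> A = 3/4 -> 0 = 1/4
(B -> A) -> A = 1/4 -> 0 = 3/4
~B = ~3/4 = 1/4
B -> ~B = 3/4 -> 1/4 = 1/2
((B -> A) -> A) | (B -> ~B) = 3/4 | 1/2 = 3/4
No assignment yields a value below 3/4, so this is the minimum.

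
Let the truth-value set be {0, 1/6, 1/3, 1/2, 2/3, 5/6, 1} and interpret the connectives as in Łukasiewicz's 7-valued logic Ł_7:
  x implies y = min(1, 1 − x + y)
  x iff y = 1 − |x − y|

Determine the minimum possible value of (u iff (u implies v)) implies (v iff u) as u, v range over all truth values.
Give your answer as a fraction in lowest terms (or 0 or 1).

1/2

Take u = 1/2, v = 0:
u implies v = 1/2 implies 0 = 1/2
u iff (u implies v) = 1/2 iff 1/2 = 1
v iff u = 0 iff 1/2 = 1/2
(u iff (u implies v)) implies (v iff u) = 1 implies 1/2 = 1/2
No assignment yields a value below 1/2, so this is the minimum.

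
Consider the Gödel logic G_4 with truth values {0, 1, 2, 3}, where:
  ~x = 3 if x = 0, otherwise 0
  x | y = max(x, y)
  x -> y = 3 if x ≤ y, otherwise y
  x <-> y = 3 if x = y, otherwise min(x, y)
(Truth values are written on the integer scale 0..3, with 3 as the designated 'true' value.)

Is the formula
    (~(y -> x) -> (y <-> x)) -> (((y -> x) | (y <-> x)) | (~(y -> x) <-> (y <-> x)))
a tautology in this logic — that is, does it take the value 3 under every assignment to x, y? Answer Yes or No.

Counterexample: take x = 1, y = 2.
y -> x = 2 -> 1 = 1
~(y -> x) = ~1 = 0
y <-> x = 2 <-> 1 = 1
~(y -> x) -> (y <-> x) = 0 -> 1 = 3
y -> x = 2 -> 1 = 1
y <-> x = 2 <-> 1 = 1
(y -> x) | (y <-> x) = 1 | 1 = 1
y -> x = 2 -> 1 = 1
~(y -> x) = ~1 = 0
y <-> x = 2 <-> 1 = 1
~(y -> x) <-> (y <-> x) = 0 <-> 1 = 0
((y -> x) | (y <-> x)) | (~(y -> x) <-> (y <-> x)) = 1 | 0 = 1
(~(y -> x) -> (y <-> x)) -> (((y -> x) | (y <-> x)) | (~(y -> x) <-> (y <-> x))) = 3 -> 1 = 1
This gives 1 ≠ 3.

No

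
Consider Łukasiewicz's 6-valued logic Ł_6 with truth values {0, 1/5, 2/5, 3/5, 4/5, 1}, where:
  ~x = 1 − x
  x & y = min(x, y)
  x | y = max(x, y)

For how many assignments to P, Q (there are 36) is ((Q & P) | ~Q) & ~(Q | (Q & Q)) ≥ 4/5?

12

value 1: 6 assignments (counts)
value 4/5: 6 assignments (counts)
value 3/5: 6 assignments
value 2/5: 6 assignments
value 1/5: 6 assignments
value 0: 6 assignments
So 12 of the 36 assignments meet the threshold.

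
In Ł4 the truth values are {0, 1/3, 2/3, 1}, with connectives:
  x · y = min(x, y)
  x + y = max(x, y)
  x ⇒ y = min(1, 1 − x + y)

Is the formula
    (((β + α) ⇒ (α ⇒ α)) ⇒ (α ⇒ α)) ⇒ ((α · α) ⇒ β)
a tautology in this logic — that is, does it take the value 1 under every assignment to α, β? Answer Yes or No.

No

Counterexample: take α = 1/3, β = 0.
β + α = 0 + 1/3 = 1/3
α ⇒ α = 1/3 ⇒ 1/3 = 1
(β + α) ⇒ (α ⇒ α) = 1/3 ⇒ 1 = 1
α ⇒ α = 1/3 ⇒ 1/3 = 1
((β + α) ⇒ (α ⇒ α)) ⇒ (α ⇒ α) = 1 ⇒ 1 = 1
α · α = 1/3 · 1/3 = 1/3
(α · α) ⇒ β = 1/3 ⇒ 0 = 2/3
(((β + α) ⇒ (α ⇒ α)) ⇒ (α ⇒ α)) ⇒ ((α · α) ⇒ β) = 1 ⇒ 2/3 = 2/3
This gives 2/3 ≠ 1.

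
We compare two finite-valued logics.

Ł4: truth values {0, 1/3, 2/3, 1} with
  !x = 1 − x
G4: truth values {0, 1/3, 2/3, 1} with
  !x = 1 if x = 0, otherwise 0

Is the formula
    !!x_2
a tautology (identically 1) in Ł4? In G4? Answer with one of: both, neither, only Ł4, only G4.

neither

In Ł4: at x_2 = 0 the value is 0 — not a tautology.
In G4: at x_2 = 0 the value is 0 — not a tautology.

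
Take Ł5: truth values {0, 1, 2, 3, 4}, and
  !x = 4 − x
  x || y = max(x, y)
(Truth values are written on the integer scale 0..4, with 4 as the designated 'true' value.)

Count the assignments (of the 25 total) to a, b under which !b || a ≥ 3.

16

value 4: 9 assignments (counts)
value 3: 7 assignments (counts)
value 2: 5 assignments
value 1: 3 assignments
value 0: 1 assignment
So 16 of the 25 assignments meet the threshold.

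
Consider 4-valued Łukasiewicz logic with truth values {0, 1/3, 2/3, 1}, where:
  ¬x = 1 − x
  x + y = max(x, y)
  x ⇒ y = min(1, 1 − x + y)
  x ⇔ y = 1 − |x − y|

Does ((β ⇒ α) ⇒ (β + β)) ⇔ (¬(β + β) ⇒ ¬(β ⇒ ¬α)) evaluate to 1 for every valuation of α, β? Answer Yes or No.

No

Counterexample: take α = 0, β = 1/3.
β ⇒ α = 1/3 ⇒ 0 = 2/3
β + β = 1/3 + 1/3 = 1/3
(β ⇒ α) ⇒ (β + β) = 2/3 ⇒ 1/3 = 2/3
β + β = 1/3 + 1/3 = 1/3
¬(β + β) = ¬1/3 = 2/3
¬α = ¬0 = 1
β ⇒ ¬α = 1/3 ⇒ 1 = 1
¬(β ⇒ ¬α) = ¬1 = 0
¬(β + β) ⇒ ¬(β ⇒ ¬α) = 2/3 ⇒ 0 = 1/3
((β ⇒ α) ⇒ (β + β)) ⇔ (¬(β + β) ⇒ ¬(β ⇒ ¬α)) = 2/3 ⇔ 1/3 = 2/3
This gives 2/3 ≠ 1.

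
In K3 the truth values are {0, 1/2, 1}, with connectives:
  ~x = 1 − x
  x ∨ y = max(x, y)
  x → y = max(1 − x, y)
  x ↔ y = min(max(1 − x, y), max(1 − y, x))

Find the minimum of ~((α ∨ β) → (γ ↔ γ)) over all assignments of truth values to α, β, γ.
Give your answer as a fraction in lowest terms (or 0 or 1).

0

Take α = 0, β = 0, γ = 0:
α ∨ β = 0 ∨ 0 = 0
γ ↔ γ = 0 ↔ 0 = 1
(α ∨ β) → (γ ↔ γ) = 0 → 1 = 1
~((α ∨ β) → (γ ↔ γ)) = ~1 = 0
No assignment yields a value below 0, so this is the minimum.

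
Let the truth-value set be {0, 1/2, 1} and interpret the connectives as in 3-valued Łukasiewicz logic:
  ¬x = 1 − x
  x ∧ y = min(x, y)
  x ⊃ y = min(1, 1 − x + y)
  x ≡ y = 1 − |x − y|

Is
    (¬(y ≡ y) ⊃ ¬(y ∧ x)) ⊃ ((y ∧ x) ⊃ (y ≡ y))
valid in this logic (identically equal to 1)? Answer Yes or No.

Yes

x = 0, y = 0 ↦ 1
x = 0, y = 1/2 ↦ 1
x = 0, y = 1 ↦ 1
x = 1/2, y = 0 ↦ 1
x = 1/2, y = 1/2 ↦ 1
x = 1/2, y = 1 ↦ 1
x = 1, y = 0 ↦ 1
x = 1, y = 1/2 ↦ 1
x = 1, y = 1 ↦ 1
Every assignment gives a value ≥ 1.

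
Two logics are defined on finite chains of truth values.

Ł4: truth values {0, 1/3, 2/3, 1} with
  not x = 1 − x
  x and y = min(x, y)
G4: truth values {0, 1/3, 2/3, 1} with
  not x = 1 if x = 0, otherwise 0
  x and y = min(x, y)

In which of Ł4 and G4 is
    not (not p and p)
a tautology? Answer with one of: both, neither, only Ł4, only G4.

In Ł4: at p = 1/3 the value is 2/3 — not a tautology.
In G4: every assignment gives 1 — tautology.

only G4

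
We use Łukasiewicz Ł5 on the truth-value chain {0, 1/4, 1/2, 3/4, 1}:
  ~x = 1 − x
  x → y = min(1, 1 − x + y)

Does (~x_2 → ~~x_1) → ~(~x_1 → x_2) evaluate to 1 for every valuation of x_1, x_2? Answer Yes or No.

Counterexample: take x_1 = 0, x_2 = 3/4.
~x_2 = ~3/4 = 1/4
~x_1 = ~0 = 1
~~x_1 = ~1 = 0
~x_2 → ~~x_1 = 1/4 → 0 = 3/4
~x_1 → x_2 = 1 → 3/4 = 3/4
~(~x_1 → x_2) = ~3/4 = 1/4
(~x_2 → ~~x_1) → ~(~x_1 → x_2) = 3/4 → 1/4 = 1/2
This gives 1/2 ≠ 1.

No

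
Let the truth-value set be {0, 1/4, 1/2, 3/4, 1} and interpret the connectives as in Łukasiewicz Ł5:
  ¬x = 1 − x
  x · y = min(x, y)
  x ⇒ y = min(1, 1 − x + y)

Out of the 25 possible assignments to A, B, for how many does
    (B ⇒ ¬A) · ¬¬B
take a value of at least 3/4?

5

value 1: 1 assignment (counts)
value 3/4: 4 assignments (counts)
value 1/2: 7 assignments
value 1/4: 7 assignments
value 0: 6 assignments
So 5 of the 25 assignments meet the threshold.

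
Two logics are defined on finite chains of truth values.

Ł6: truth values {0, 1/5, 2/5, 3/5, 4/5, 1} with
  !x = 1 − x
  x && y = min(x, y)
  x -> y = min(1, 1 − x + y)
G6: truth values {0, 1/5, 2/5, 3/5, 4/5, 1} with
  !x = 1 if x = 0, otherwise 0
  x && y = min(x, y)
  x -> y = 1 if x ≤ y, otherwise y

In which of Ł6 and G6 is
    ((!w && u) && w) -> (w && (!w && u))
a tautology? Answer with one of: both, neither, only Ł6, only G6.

both

In Ł6: every assignment gives 1 — tautology.
In G6: every assignment gives 1 — tautology.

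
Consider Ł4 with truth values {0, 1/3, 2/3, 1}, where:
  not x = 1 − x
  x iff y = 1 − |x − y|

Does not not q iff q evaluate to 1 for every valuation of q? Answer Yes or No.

q = 0 ↦ 1
q = 1/3 ↦ 1
q = 2/3 ↦ 1
q = 1 ↦ 1
Every assignment gives a value ≥ 1.

Yes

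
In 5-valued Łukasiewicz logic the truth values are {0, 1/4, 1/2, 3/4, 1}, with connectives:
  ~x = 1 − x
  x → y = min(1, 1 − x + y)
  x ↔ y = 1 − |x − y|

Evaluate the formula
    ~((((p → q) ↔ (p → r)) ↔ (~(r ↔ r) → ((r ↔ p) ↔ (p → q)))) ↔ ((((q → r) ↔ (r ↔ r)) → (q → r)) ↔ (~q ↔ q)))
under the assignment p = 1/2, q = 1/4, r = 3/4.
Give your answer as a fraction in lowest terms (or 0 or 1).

p → q = 1/2 → 1/4 = 3/4
p → r = 1/2 → 3/4 = 1
(p → q) ↔ (p → r) = 3/4 ↔ 1 = 3/4
r ↔ r = 3/4 ↔ 3/4 = 1
~(r ↔ r) = ~1 = 0
r ↔ p = 3/4 ↔ 1/2 = 3/4
p → q = 1/2 → 1/4 = 3/4
(r ↔ p) ↔ (p → q) = 3/4 ↔ 3/4 = 1
~(r ↔ r) → ((r ↔ p) ↔ (p → q)) = 0 → 1 = 1
((p → q) ↔ (p → r)) ↔ (~(r ↔ r) → ((r ↔ p) ↔ (p → q))) = 3/4 ↔ 1 = 3/4
q → r = 1/4 → 3/4 = 1
r ↔ r = 3/4 ↔ 3/4 = 1
(q → r) ↔ (r ↔ r) = 1 ↔ 1 = 1
q → r = 1/4 → 3/4 = 1
((q → r) ↔ (r ↔ r)) → (q → r) = 1 → 1 = 1
~q = ~1/4 = 3/4
~q ↔ q = 3/4 ↔ 1/4 = 1/2
(((q → r) ↔ (r ↔ r)) → (q → r)) ↔ (~q ↔ q) = 1 ↔ 1/2 = 1/2
(((p → q) ↔ (p → r)) ↔ (~(r ↔ r) → ((r ↔ p) ↔ (p → q)))) ↔ ((((q → r) ↔ (r ↔ r)) → (q → r)) ↔ (~q ↔ q)) = 3/4 ↔ 1/2 = 3/4
~((((p → q) ↔ (p → r)) ↔ (~(r ↔ r) → ((r ↔ p) ↔ (p → q)))) ↔ ((((q → r) ↔ (r ↔ r)) → (q → r)) ↔ (~q ↔ q))) = ~3/4 = 1/4

1/4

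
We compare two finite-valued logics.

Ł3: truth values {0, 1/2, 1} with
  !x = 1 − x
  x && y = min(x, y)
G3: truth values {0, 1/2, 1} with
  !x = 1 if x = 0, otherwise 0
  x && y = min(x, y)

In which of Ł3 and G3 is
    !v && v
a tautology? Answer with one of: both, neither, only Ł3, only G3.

neither

In Ł3: at v = 0 the value is 0 — not a tautology.
In G3: at v = 0 the value is 0 — not a tautology.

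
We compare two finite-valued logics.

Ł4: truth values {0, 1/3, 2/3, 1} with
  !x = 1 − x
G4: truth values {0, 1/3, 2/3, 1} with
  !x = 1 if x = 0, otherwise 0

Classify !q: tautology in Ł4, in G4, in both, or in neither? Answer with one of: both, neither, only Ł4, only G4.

neither

In Ł4: at q = 1/3 the value is 2/3 — not a tautology.
In G4: at q = 1/3 the value is 0 — not a tautology.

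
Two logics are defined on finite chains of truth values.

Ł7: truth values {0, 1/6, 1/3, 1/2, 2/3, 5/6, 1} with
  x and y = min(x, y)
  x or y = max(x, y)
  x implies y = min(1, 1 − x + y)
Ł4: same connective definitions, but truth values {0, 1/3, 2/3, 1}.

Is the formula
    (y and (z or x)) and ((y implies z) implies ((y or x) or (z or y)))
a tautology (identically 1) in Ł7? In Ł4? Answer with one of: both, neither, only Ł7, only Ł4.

In Ł7: at x = 0, y = 0, z = 0 the value is 0 — not a tautology.
In Ł4: at x = 0, y = 0, z = 0 the value is 0 — not a tautology.

neither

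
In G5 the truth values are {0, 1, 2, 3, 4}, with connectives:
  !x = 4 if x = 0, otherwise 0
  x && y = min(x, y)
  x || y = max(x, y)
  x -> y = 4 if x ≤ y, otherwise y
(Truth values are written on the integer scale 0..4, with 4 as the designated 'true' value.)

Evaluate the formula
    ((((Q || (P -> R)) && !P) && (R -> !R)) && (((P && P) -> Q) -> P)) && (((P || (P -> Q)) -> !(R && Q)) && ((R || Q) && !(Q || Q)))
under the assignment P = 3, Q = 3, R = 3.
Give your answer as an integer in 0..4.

P -> R = 3 -> 3 = 4
Q || (P -> R) = 3 || 4 = 4
!P = !3 = 0
(Q || (P -> R)) && !P = 4 && 0 = 0
!R = !3 = 0
R -> !R = 3 -> 0 = 0
((Q || (P -> R)) && !P) && (R -> !R) = 0 && 0 = 0
P && P = 3 && 3 = 3
(P && P) -> Q = 3 -> 3 = 4
((P && P) -> Q) -> P = 4 -> 3 = 3
(((Q || (P -> R)) && !P) && (R -> !R)) && (((P && P) -> Q) -> P) = 0 && 3 = 0
P -> Q = 3 -> 3 = 4
P || (P -> Q) = 3 || 4 = 4
R && Q = 3 && 3 = 3
!(R && Q) = !3 = 0
(P || (P -> Q)) -> !(R && Q) = 4 -> 0 = 0
R || Q = 3 || 3 = 3
Q || Q = 3 || 3 = 3
!(Q || Q) = !3 = 0
(R || Q) && !(Q || Q) = 3 && 0 = 0
((P || (P -> Q)) -> !(R && Q)) && ((R || Q) && !(Q || Q)) = 0 && 0 = 0
((((Q || (P -> R)) && !P) && (R -> !R)) && (((P && P) -> Q) -> P)) && (((P || (P -> Q)) -> !(R && Q)) && ((R || Q) && !(Q || Q))) = 0 && 0 = 0

0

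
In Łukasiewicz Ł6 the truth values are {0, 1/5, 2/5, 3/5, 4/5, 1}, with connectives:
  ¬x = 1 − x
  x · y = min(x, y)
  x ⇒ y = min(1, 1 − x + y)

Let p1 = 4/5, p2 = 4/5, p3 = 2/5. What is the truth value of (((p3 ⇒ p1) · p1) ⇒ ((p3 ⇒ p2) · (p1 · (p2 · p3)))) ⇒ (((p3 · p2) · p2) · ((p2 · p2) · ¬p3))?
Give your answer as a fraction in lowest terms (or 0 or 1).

p3 ⇒ p1 = 2/5 ⇒ 4/5 = 1
(p3 ⇒ p1) · p1 = 1 · 4/5 = 4/5
p3 ⇒ p2 = 2/5 ⇒ 4/5 = 1
p2 · p3 = 4/5 · 2/5 = 2/5
p1 · (p2 · p3) = 4/5 · 2/5 = 2/5
(p3 ⇒ p2) · (p1 · (p2 · p3)) = 1 · 2/5 = 2/5
((p3 ⇒ p1) · p1) ⇒ ((p3 ⇒ p2) · (p1 · (p2 · p3))) = 4/5 ⇒ 2/5 = 3/5
p3 · p2 = 2/5 · 4/5 = 2/5
(p3 · p2) · p2 = 2/5 · 4/5 = 2/5
p2 · p2 = 4/5 · 4/5 = 4/5
¬p3 = ¬2/5 = 3/5
(p2 · p2) · ¬p3 = 4/5 · 3/5 = 3/5
((p3 · p2) · p2) · ((p2 · p2) · ¬p3) = 2/5 · 3/5 = 2/5
(((p3 ⇒ p1) · p1) ⇒ ((p3 ⇒ p2) · (p1 · (p2 · p3)))) ⇒ (((p3 · p2) · p2) · ((p2 · p2) · ¬p3)) = 3/5 ⇒ 2/5 = 4/5

4/5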